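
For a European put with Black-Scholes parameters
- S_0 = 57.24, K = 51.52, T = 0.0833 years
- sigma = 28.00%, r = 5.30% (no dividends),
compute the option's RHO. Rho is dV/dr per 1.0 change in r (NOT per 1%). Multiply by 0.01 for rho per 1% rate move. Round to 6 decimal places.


d1 = 1.3978359205; d2 = 1.3170230503
phi(d1) = 0.1501814328; exp(-qT) = 1.0000000000; exp(-rT) = 0.9955948313
N(-d2) = 0.0939154491
Rho = -K*T*exp(-rT)*N(-d2) = -51.5200 * 0.0833 * 0.9955948313 * 0.0939154491 = -0.401274

Answer: Rho = -0.401274


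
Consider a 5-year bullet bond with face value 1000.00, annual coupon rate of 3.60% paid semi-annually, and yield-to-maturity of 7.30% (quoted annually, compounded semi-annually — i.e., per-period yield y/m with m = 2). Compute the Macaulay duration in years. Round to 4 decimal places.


Answer: Macaulay duration = 4.5796 years

Derivation:
Coupon per period c = face * coupon_rate / m = 18.000000
Periods per year m = 2; per-period yield y/m = 0.036500
Number of cashflows N = 10
Cashflows (t years, CF_t, discount factor 1/(1+y/m)^(m*t), PV):
  t = 0.5000: CF_t = 18.000000, DF = 0.964785, PV = 17.366136
  t = 1.0000: CF_t = 18.000000, DF = 0.930811, PV = 16.754593
  t = 1.5000: CF_t = 18.000000, DF = 0.898033, PV = 16.164586
  t = 2.0000: CF_t = 18.000000, DF = 0.866409, PV = 15.595356
  t = 2.5000: CF_t = 18.000000, DF = 0.835898, PV = 15.046170
  t = 3.0000: CF_t = 18.000000, DF = 0.806462, PV = 14.516324
  t = 3.5000: CF_t = 18.000000, DF = 0.778063, PV = 14.005137
  t = 4.0000: CF_t = 18.000000, DF = 0.750664, PV = 13.511951
  t = 4.5000: CF_t = 18.000000, DF = 0.724230, PV = 13.036132
  t = 5.0000: CF_t = 1018.000000, DF = 0.698726, PV = 711.303120
Price P = sum_t PV_t = 847.299505
Macaulay numerator sum_t t * PV_t:
  t * PV_t at t = 0.5000: 8.683068
  t * PV_t at t = 1.0000: 16.754593
  t * PV_t at t = 1.5000: 24.246879
  t * PV_t at t = 2.0000: 31.190711
  t * PV_t at t = 2.5000: 37.615426
  t * PV_t at t = 3.0000: 43.548973
  t * PV_t at t = 3.5000: 49.017979
  t * PV_t at t = 4.0000: 54.047803
  t * PV_t at t = 4.5000: 58.662594
  t * PV_t at t = 5.0000: 3556.515600
Macaulay duration D = (sum_t t * PV_t) / P = 3880.283627 / 847.299505 = 4.579589


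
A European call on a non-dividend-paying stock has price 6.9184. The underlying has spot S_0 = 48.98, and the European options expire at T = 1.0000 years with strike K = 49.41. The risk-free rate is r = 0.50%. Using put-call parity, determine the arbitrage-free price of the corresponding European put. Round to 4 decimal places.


Put-call parity: C - P = S_0 * exp(-qT) - K * exp(-rT).
S_0 * exp(-qT) = 48.9800 * 1.00000000 = 48.98000000
K * exp(-rT) = 49.4100 * 0.99501248 = 49.16356660
P = C - S*exp(-qT) + K*exp(-rT)
P = 6.9184 - 48.98000000 + 49.16356660 = 7.1020

Answer: Put price = 7.1020


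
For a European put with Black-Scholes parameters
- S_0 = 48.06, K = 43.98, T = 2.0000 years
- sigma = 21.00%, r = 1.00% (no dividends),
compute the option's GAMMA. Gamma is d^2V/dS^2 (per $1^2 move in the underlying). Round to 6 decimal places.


Answer: Gamma = 0.024485

Derivation:
d1 = 0.5145556959; d2 = 0.2175708478
phi(d1) = 0.3494753269; exp(-qT) = 1.0000000000; exp(-rT) = 0.9801986733
Gamma = exp(-qT) * phi(d1) / (S * sigma * sqrt(T)) = 1.0000000000 * 0.3494753269 / (48.0600 * 0.2100 * 1.4142135624) = 0.024485


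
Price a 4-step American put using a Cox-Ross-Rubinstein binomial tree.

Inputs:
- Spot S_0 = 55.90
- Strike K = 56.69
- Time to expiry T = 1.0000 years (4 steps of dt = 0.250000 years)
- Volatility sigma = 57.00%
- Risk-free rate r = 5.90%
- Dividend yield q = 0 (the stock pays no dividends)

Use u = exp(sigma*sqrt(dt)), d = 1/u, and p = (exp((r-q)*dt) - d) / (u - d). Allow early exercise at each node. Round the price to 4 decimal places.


Answer: Price = V(0,0) = 11.1601

Derivation:
dt = T/N = 0.250000
u = exp(sigma*sqrt(dt)) = 1.329762; d = 1/u = 0.752014
p = (exp((r-q)*dt) - d) / (u - d) = 0.454948
Discount per step: exp(-r*dt) = 0.985358
Stock lattice S(k, i) with i counting down-moves:
  k=0: S(0,0) = 55.9000
  k=1: S(1,0) = 74.3337; S(1,1) = 42.0376
  k=2: S(2,0) = 98.8461; S(2,1) = 55.9000; S(2,2) = 31.6129
  k=3: S(3,0) = 131.4418; S(3,1) = 74.3337; S(3,2) = 42.0376; S(3,3) = 23.7733
  k=4: S(4,0) = 174.7864; S(4,1) = 98.8461; S(4,2) = 55.9000; S(4,3) = 31.6129; S(4,4) = 17.8779
Terminal payoffs V(N, i) = max(K - S_T, 0):
  V(4,0) = 0.000000; V(4,1) = 0.000000; V(4,2) = 0.790000; V(4,3) = 25.077128; V(4,4) = 38.812117
Backward induction: V(k, i) = exp(-r*dt) * [p * V(k+1, i) + (1-p) * V(k+1, i+1)]; then take max(V_cont, immediate exercise) for American.
  V(3,0) = exp(-r*dt) * [p*0.000000 + (1-p)*0.000000] = 0.000000; exercise = 0.000000; V(3,0) = max -> 0.000000
  V(3,1) = exp(-r*dt) * [p*0.000000 + (1-p)*0.790000] = 0.424287; exercise = 0.000000; V(3,1) = max -> 0.424287
  V(3,2) = exp(-r*dt) * [p*0.790000 + (1-p)*25.077128] = 13.822362; exercise = 14.652403; V(3,2) = max -> 14.652403
  V(3,3) = exp(-r*dt) * [p*25.077128 + (1-p)*38.812117] = 32.086629; exercise = 32.916670; V(3,3) = max -> 32.916670
  V(2,0) = exp(-r*dt) * [p*0.000000 + (1-p)*0.424287] = 0.227872; exercise = 0.000000; V(2,0) = max -> 0.227872
  V(2,1) = exp(-r*dt) * [p*0.424287 + (1-p)*14.652403] = 8.059593; exercise = 0.790000; V(2,1) = max -> 8.059593
  V(2,2) = exp(-r*dt) * [p*14.652403 + (1-p)*32.916670] = 24.247087; exercise = 25.077128; V(2,2) = max -> 25.077128
  V(1,0) = exp(-r*dt) * [p*0.227872 + (1-p)*8.059593] = 4.430732; exercise = 0.000000; V(1,0) = max -> 4.430732
  V(1,1) = exp(-r*dt) * [p*8.059593 + (1-p)*25.077128] = 17.081223; exercise = 14.652403; V(1,1) = max -> 17.081223
  V(0,0) = exp(-r*dt) * [p*4.430732 + (1-p)*17.081223] = 11.160079; exercise = 0.790000; V(0,0) = max -> 11.160079


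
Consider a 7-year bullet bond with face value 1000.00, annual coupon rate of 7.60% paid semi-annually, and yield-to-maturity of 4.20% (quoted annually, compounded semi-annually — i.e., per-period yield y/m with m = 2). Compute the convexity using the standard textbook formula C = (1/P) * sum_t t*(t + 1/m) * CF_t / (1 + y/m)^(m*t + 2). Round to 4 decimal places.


Answer: Convexity = 38.0504

Derivation:
Coupon per period c = face * coupon_rate / m = 38.000000
Periods per year m = 2; per-period yield y/m = 0.021000
Number of cashflows N = 14
Cashflows (t years, CF_t, discount factor 1/(1+y/m)^(m*t), PV):
  t = 0.5000: CF_t = 38.000000, DF = 0.979432, PV = 37.218413
  t = 1.0000: CF_t = 38.000000, DF = 0.959287, PV = 36.452902
  t = 1.5000: CF_t = 38.000000, DF = 0.939556, PV = 35.703137
  t = 2.0000: CF_t = 38.000000, DF = 0.920231, PV = 34.968792
  t = 2.5000: CF_t = 38.000000, DF = 0.901304, PV = 34.249551
  t = 3.0000: CF_t = 38.000000, DF = 0.882766, PV = 33.545104
  t = 3.5000: CF_t = 38.000000, DF = 0.864609, PV = 32.855146
  t = 4.0000: CF_t = 38.000000, DF = 0.846826, PV = 32.179379
  t = 4.5000: CF_t = 38.000000, DF = 0.829408, PV = 31.517511
  t = 5.0000: CF_t = 38.000000, DF = 0.812349, PV = 30.869257
  t = 5.5000: CF_t = 38.000000, DF = 0.795640, PV = 30.234336
  t = 6.0000: CF_t = 38.000000, DF = 0.779276, PV = 29.612474
  t = 6.5000: CF_t = 38.000000, DF = 0.763247, PV = 29.003402
  t = 7.0000: CF_t = 1038.000000, DF = 0.747549, PV = 775.955765
Price P = sum_t PV_t = 1204.365171
Convexity numerator sum_t t*(t + 1/m) * CF_t / (1+y/m)^(m*t + 2):
  t = 0.5000: term = 17.851568
  t = 1.0000: term = 52.453188
  t = 1.5000: term = 102.748654
  t = 2.0000: term = 167.725521
  t = 2.5000: term = 246.413595
  t = 3.0000: term = 337.883480
  t = 3.5000: term = 441.245159
  t = 4.0000: term = 555.646625
  t = 4.5000: term = 680.272558
  t = 5.0000: term = 814.343033
  t = 5.5000: term = 957.112282
  t = 6.0000: term = 1107.867480
  t = 6.5000: term = 1265.927581
  t = 7.0000: term = 39079.120720
Convexity = (1/P) * sum = 45826.611444 / 1204.365171 = 38.050429


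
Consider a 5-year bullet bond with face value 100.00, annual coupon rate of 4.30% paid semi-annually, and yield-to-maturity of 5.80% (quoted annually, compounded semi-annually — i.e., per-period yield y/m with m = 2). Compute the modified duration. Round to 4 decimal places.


Answer: Modified duration = 4.4058

Derivation:
Coupon per period c = face * coupon_rate / m = 2.150000
Periods per year m = 2; per-period yield y/m = 0.029000
Number of cashflows N = 10
Cashflows (t years, CF_t, discount factor 1/(1+y/m)^(m*t), PV):
  t = 0.5000: CF_t = 2.150000, DF = 0.971817, PV = 2.089407
  t = 1.0000: CF_t = 2.150000, DF = 0.944429, PV = 2.030522
  t = 1.5000: CF_t = 2.150000, DF = 0.917812, PV = 1.973296
  t = 2.0000: CF_t = 2.150000, DF = 0.891946, PV = 1.917684
  t = 2.5000: CF_t = 2.150000, DF = 0.866808, PV = 1.863638
  t = 3.0000: CF_t = 2.150000, DF = 0.842379, PV = 1.811116
  t = 3.5000: CF_t = 2.150000, DF = 0.818639, PV = 1.760074
  t = 4.0000: CF_t = 2.150000, DF = 0.795567, PV = 1.710470
  t = 4.5000: CF_t = 2.150000, DF = 0.773146, PV = 1.662264
  t = 5.0000: CF_t = 102.150000, DF = 0.751357, PV = 76.751103
Price P = sum_t PV_t = 93.569574
First compute Macaulay numerator sum_t t * PV_t:
  t * PV_t at t = 0.5000: 1.044704
  t * PV_t at t = 1.0000: 2.030522
  t * PV_t at t = 1.5000: 2.959945
  t * PV_t at t = 2.0000: 3.835367
  t * PV_t at t = 2.5000: 4.659095
  t * PV_t at t = 3.0000: 5.433347
  t * PV_t at t = 3.5000: 6.160258
  t * PV_t at t = 4.0000: 6.841880
  t * PV_t at t = 4.5000: 7.480190
  t * PV_t at t = 5.0000: 383.755513
Macaulay duration D = 424.200821 / 93.569574 = 4.533534
Modified duration = D / (1 + y/m) = 4.533534 / (1 + 0.029000) = 4.405767


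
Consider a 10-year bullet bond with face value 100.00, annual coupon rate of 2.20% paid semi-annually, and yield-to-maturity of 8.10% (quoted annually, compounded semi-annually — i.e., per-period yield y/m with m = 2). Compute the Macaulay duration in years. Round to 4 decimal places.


Answer: Macaulay duration = 8.6616 years

Derivation:
Coupon per period c = face * coupon_rate / m = 1.100000
Periods per year m = 2; per-period yield y/m = 0.040500
Number of cashflows N = 20
Cashflows (t years, CF_t, discount factor 1/(1+y/m)^(m*t), PV):
  t = 0.5000: CF_t = 1.100000, DF = 0.961076, PV = 1.057184
  t = 1.0000: CF_t = 1.100000, DF = 0.923668, PV = 1.016035
  t = 1.5000: CF_t = 1.100000, DF = 0.887715, PV = 0.976487
  t = 2.0000: CF_t = 1.100000, DF = 0.853162, PV = 0.938479
  t = 2.5000: CF_t = 1.100000, DF = 0.819954, PV = 0.901950
  t = 3.0000: CF_t = 1.100000, DF = 0.788039, PV = 0.866842
  t = 3.5000: CF_t = 1.100000, DF = 0.757365, PV = 0.833102
  t = 4.0000: CF_t = 1.100000, DF = 0.727886, PV = 0.800675
  t = 4.5000: CF_t = 1.100000, DF = 0.699554, PV = 0.769509
  t = 5.0000: CF_t = 1.100000, DF = 0.672325, PV = 0.739557
  t = 5.5000: CF_t = 1.100000, DF = 0.646156, PV = 0.710771
  t = 6.0000: CF_t = 1.100000, DF = 0.621005, PV = 0.683105
  t = 6.5000: CF_t = 1.100000, DF = 0.596833, PV = 0.656516
  t = 7.0000: CF_t = 1.100000, DF = 0.573602, PV = 0.630962
  t = 7.5000: CF_t = 1.100000, DF = 0.551276, PV = 0.606403
  t = 8.0000: CF_t = 1.100000, DF = 0.529818, PV = 0.582800
  t = 8.5000: CF_t = 1.100000, DF = 0.509196, PV = 0.560115
  t = 9.0000: CF_t = 1.100000, DF = 0.489376, PV = 0.538313
  t = 9.5000: CF_t = 1.100000, DF = 0.470328, PV = 0.517360
  t = 10.0000: CF_t = 101.100000, DF = 0.452021, PV = 45.699291
Price P = sum_t PV_t = 60.085457
Macaulay numerator sum_t t * PV_t:
  t * PV_t at t = 0.5000: 0.528592
  t * PV_t at t = 1.0000: 1.016035
  t * PV_t at t = 1.5000: 1.464730
  t * PV_t at t = 2.0000: 1.876957
  t * PV_t at t = 2.5000: 2.254874
  t * PV_t at t = 3.0000: 2.600527
  t * PV_t at t = 3.5000: 2.915856
  t * PV_t at t = 4.0000: 3.202698
  t * PV_t at t = 4.5000: 3.462792
  t * PV_t at t = 5.0000: 3.697787
  t * PV_t at t = 5.5000: 3.909241
  t * PV_t at t = 6.0000: 4.098632
  t * PV_t at t = 6.5000: 4.267357
  t * PV_t at t = 7.0000: 4.416737
  t * PV_t at t = 7.5000: 4.548023
  t * PV_t at t = 8.0000: 4.662398
  t * PV_t at t = 8.5000: 4.760978
  t * PV_t at t = 9.0000: 4.844820
  t * PV_t at t = 9.5000: 4.914923
  t * PV_t at t = 10.0000: 456.992912
Macaulay duration D = (sum_t t * PV_t) / P = 520.436870 / 60.085457 = 8.661611


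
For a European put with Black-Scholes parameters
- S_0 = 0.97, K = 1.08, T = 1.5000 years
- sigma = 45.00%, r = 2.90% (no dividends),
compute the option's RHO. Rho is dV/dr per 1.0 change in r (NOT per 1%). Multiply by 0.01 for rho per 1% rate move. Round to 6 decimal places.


Answer: Rho = -1.011749

Derivation:
d1 = 0.1595883417; d2 = -0.3915468504
phi(d1) = 0.3938942713; exp(-qT) = 1.0000000000; exp(-rT) = 0.9574325541
N(-d2) = 0.6523034672
Rho = -K*T*exp(-rT)*N(-d2) = -1.0800 * 1.5000 * 0.9574325541 * 0.6523034672 = -1.011749


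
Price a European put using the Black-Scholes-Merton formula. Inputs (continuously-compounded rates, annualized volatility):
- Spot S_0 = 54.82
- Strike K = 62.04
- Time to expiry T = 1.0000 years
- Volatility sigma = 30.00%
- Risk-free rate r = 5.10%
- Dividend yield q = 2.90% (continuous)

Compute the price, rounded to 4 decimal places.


d1 = (ln(S/K) + (r - q + 0.5*sigma^2) * T) / (sigma * sqrt(T)) = -0.18908082
d2 = d1 - sigma * sqrt(T) = -0.48908082
exp(-rT) = 0.95027867; exp(-qT) = 0.97141646
P = K * exp(-rT) * N(-d2) - S_0 * exp(-qT) * N(-d1)
N(-d1) = 0.57498526; N(-d2) = 0.68760776
P = 62.0400 * 0.95027867 * 0.68760776 - 54.8200 * 0.97141646 * 0.57498526 = 9.9184

Answer: Price = 9.9184


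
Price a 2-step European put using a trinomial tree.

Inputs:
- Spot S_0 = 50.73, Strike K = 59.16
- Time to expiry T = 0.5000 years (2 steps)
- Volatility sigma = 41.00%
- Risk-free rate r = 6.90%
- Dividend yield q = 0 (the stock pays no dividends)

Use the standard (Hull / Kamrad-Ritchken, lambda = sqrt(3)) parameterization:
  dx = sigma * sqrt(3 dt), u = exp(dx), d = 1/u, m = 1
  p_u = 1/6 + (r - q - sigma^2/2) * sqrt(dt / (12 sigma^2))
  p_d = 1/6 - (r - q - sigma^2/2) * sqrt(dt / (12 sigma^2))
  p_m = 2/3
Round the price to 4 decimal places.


Answer: Price = V(0,0) = 10.2752

Derivation:
dt = T/N = 0.250000; dx = sigma*sqrt(3*dt) = 0.355070
u = exp(dx) = 1.426281; d = 1/u = 0.701124
p_u = 0.161368, p_m = 0.666667, p_d = 0.171965
Discount per step: exp(-r*dt) = 0.982898
Stock lattice S(k, j) with j the centered position index:
  k=0: S(0,+0) = 50.7300
  k=1: S(1,-1) = 35.5680; S(1,+0) = 50.7300; S(1,+1) = 72.3552
  k=2: S(2,-2) = 24.9376; S(2,-1) = 35.5680; S(2,+0) = 50.7300; S(2,+1) = 72.3552; S(2,+2) = 103.1989
Terminal payoffs V(N, j) = max(K - S_T, 0):
  V(2,-2) = 34.222402; V(2,-1) = 23.591976; V(2,+0) = 8.430000; V(2,+1) = 0.000000; V(2,+2) = 0.000000
Backward induction: V(k, j) = exp(-r*dt) * [p_u * V(k+1, j+1) + p_m * V(k+1, j) + p_d * V(k+1, j-1)]
  V(1,-1) = exp(-r*dt) * [p_u*8.430000 + p_m*23.591976 + p_d*34.222402] = 22.580480
  V(1,+0) = exp(-r*dt) * [p_u*0.000000 + p_m*8.430000 + p_d*23.591976] = 9.511495
  V(1,+1) = exp(-r*dt) * [p_u*0.000000 + p_m*0.000000 + p_d*8.430000] = 1.424872
  V(0,+0) = exp(-r*dt) * [p_u*1.424872 + p_m*9.511495 + p_d*22.580480] = 10.275192


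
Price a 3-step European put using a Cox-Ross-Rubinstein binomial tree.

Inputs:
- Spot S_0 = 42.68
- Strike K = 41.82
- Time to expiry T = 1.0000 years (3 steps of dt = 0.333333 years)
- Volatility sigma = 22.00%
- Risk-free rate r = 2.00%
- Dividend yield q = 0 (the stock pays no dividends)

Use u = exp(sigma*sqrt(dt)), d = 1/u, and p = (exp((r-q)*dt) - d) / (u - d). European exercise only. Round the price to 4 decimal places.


dt = T/N = 0.333333
u = exp(sigma*sqrt(dt)) = 1.135436; d = 1/u = 0.880719
p = (exp((r-q)*dt) - d) / (u - d) = 0.494549
Discount per step: exp(-r*dt) = 0.993356
Stock lattice S(k, i) with i counting down-moves:
  k=0: S(0,0) = 42.6800
  k=1: S(1,0) = 48.4604; S(1,1) = 37.5891
  k=2: S(2,0) = 55.0237; S(2,1) = 42.6800; S(2,2) = 33.1054
  k=3: S(3,0) = 62.4759; S(3,1) = 48.4604; S(3,2) = 37.5891; S(3,3) = 29.1565
Terminal payoffs V(N, i) = max(K - S_T, 0):
  V(3,0) = 0.000000; V(3,1) = 0.000000; V(3,2) = 4.230928; V(3,3) = 12.663460
Backward induction: V(k, i) = exp(-r*dt) * [p * V(k+1, i) + (1-p) * V(k+1, i+1)].
  V(2,0) = exp(-r*dt) * [p*0.000000 + (1-p)*0.000000] = 0.000000
  V(2,1) = exp(-r*dt) * [p*0.000000 + (1-p)*4.230928] = 2.124319
  V(2,2) = exp(-r*dt) * [p*4.230928 + (1-p)*12.663460] = 8.436731
  V(1,0) = exp(-r*dt) * [p*0.000000 + (1-p)*2.124319] = 1.066606
  V(1,1) = exp(-r*dt) * [p*2.124319 + (1-p)*8.436731] = 5.279622
  V(0,0) = exp(-r*dt) * [p*1.066606 + (1-p)*5.279622] = 3.174844

Answer: Price = V(0,0) = 3.1748


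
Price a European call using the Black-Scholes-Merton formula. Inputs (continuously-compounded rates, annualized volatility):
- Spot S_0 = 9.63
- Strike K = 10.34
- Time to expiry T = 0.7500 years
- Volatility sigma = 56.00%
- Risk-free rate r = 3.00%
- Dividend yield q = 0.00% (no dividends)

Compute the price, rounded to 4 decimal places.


Answer: Price = 1.6604

Derivation:
d1 = (ln(S/K) + (r - q + 0.5*sigma^2) * T) / (sigma * sqrt(T)) = 0.14220004
d2 = d1 - sigma * sqrt(T) = -0.34277418
exp(-rT) = 0.97775124; exp(-qT) = 1.00000000
C = S_0 * exp(-qT) * N(d1) - K * exp(-rT) * N(d2)
N(d1) = 0.55653900; N(d2) = 0.36588418
C = 9.6300 * 1.00000000 * 0.55653900 - 10.3400 * 0.97775124 * 0.36588418 = 1.6604


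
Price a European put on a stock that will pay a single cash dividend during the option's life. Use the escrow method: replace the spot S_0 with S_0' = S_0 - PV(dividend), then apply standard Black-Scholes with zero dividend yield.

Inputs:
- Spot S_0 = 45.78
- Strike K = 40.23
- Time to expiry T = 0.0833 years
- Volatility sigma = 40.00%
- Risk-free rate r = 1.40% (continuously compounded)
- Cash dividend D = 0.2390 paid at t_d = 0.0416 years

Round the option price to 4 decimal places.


PV(D) = D * exp(-r * t_d) = 0.2390 * 0.99941777 = 0.23886085
S_0' = S_0 - PV(D) = 45.7800 - 0.23886085 = 45.54113915
d1 = (ln(S_0'/K) + (r + sigma^2/2)*T) / (sigma*sqrt(T)) = 1.14193818
d2 = d1 - sigma*sqrt(T) = 1.02649122
exp(-rT) = 0.99883448
N(-d1) = 0.12673986; N(-d2) = 0.15233005
P = K * exp(-rT) * N(-d2) - S_0' * N(-d1) = 40.2300 * 0.99883448 * 0.15233005 - 45.54113915 * 0.12673986 = 0.3492

Answer: Price = 0.3492


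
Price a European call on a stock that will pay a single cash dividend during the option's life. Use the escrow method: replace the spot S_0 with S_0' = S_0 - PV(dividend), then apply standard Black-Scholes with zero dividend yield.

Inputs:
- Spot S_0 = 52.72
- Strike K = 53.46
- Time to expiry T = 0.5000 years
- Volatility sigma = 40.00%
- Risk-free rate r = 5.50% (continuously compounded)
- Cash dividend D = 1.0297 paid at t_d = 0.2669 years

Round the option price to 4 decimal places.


Answer: Price = 5.6810

Derivation:
PV(D) = D * exp(-r * t_d) = 1.0297 * 0.98542772 = 1.01469492
S_0' = S_0 - PV(D) = 52.7200 - 1.01469492 = 51.70530508
d1 = (ln(S_0'/K) + (r + sigma^2/2)*T) / (sigma*sqrt(T)) = 0.12065603
d2 = d1 - sigma*sqrt(T) = -0.16218668
exp(-rT) = 0.97287468
N(d1) = 0.54801826; N(d2) = 0.43557942
C = S_0' * N(d1) - K * exp(-rT) * N(d2) = 51.70530508 * 0.54801826 - 53.4600 * 0.97287468 * 0.43557942 = 5.6810


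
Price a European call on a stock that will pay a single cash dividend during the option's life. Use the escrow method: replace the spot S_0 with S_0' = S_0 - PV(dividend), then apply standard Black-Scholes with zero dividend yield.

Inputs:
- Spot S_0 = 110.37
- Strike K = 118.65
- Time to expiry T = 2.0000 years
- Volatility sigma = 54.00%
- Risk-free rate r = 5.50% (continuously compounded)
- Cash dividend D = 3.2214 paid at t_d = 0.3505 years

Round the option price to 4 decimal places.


PV(D) = D * exp(-r * t_d) = 3.2214 * 0.98090712 = 3.15989421
S_0' = S_0 - PV(D) = 110.3700 - 3.15989421 = 107.21010579
d1 = (ln(S_0'/K) + (r + sigma^2/2)*T) / (sigma*sqrt(T)) = 0.39311540
d2 = d1 - sigma*sqrt(T) = -0.37055992
exp(-rT) = 0.89583414
N(d1) = 0.65288288; N(d2) = 0.35548267
C = S_0' * N(d1) - K * exp(-rT) * N(d2) = 107.21010579 * 0.65288288 - 118.6500 * 0.89583414 * 0.35548267 = 32.2111

Answer: Price = 32.2111


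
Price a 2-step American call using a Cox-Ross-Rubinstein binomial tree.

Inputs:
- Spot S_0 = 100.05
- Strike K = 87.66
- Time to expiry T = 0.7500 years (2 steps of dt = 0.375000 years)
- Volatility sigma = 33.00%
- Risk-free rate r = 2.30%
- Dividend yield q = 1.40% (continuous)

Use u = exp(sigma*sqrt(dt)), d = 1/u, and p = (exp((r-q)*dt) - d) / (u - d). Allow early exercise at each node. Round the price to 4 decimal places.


Answer: Price = V(0,0) = 18.8720

Derivation:
dt = T/N = 0.375000
u = exp(sigma*sqrt(dt)) = 1.223949; d = 1/u = 0.817027
p = (exp((r-q)*dt) - d) / (u - d) = 0.457958
Discount per step: exp(-r*dt) = 0.991412
Stock lattice S(k, i) with i counting down-moves:
  k=0: S(0,0) = 100.0500
  k=1: S(1,0) = 122.4561; S(1,1) = 81.7436
  k=2: S(2,0) = 149.8801; S(2,1) = 100.0500; S(2,2) = 66.7867
Terminal payoffs V(N, i) = max(S_T - K, 0):
  V(2,0) = 62.220134; V(2,1) = 12.390000; V(2,2) = 0.000000
Backward induction: V(k, i) = exp(-r*dt) * [p * V(k+1, i) + (1-p) * V(k+1, i+1)]; then take max(V_cont, immediate exercise) for American.
  V(1,0) = exp(-r*dt) * [p*62.220134 + (1-p)*12.390000] = 34.907751; exercise = 34.796145; V(1,0) = max -> 34.907751
  V(1,1) = exp(-r*dt) * [p*12.390000 + (1-p)*0.000000] = 5.625377; exercise = 0.000000; V(1,1) = max -> 5.625377
  V(0,0) = exp(-r*dt) * [p*34.907751 + (1-p)*5.625377] = 18.872013; exercise = 12.390000; V(0,0) = max -> 18.872013


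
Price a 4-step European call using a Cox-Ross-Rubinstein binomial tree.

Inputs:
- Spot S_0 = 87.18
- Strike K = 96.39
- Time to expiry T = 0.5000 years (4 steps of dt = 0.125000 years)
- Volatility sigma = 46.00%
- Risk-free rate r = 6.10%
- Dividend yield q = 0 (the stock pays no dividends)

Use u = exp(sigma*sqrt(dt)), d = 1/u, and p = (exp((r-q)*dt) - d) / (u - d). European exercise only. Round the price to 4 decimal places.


Answer: Price = V(0,0) = 9.2171

Derivation:
dt = T/N = 0.125000
u = exp(sigma*sqrt(dt)) = 1.176607; d = 1/u = 0.849902
p = (exp((r-q)*dt) - d) / (u - d) = 0.482859
Discount per step: exp(-r*dt) = 0.992404
Stock lattice S(k, i) with i counting down-moves:
  k=0: S(0,0) = 87.1800
  k=1: S(1,0) = 102.5766; S(1,1) = 74.0944
  k=2: S(2,0) = 120.6923; S(2,1) = 87.1800; S(2,2) = 62.9730
  k=3: S(3,0) = 142.0073; S(3,1) = 102.5766; S(3,2) = 74.0944; S(3,3) = 53.5208
  k=4: S(4,0) = 167.0868; S(4,1) = 120.6923; S(4,2) = 87.1800; S(4,3) = 62.9730; S(4,4) = 45.4875
Terminal payoffs V(N, i) = max(S_T - K, 0):
  V(4,0) = 70.696758; V(4,1) = 24.302268; V(4,2) = 0.000000; V(4,3) = 0.000000; V(4,4) = 0.000000
Backward induction: V(k, i) = exp(-r*dt) * [p * V(k+1, i) + (1-p) * V(k+1, i+1)].
  V(3,0) = exp(-r*dt) * [p*70.696758 + (1-p)*24.302268] = 46.349502
  V(3,1) = exp(-r*dt) * [p*24.302268 + (1-p)*0.000000] = 11.645434
  V(3,2) = exp(-r*dt) * [p*0.000000 + (1-p)*0.000000] = 0.000000
  V(3,3) = exp(-r*dt) * [p*0.000000 + (1-p)*0.000000] = 0.000000
  V(2,0) = exp(-r*dt) * [p*46.349502 + (1-p)*11.645434] = 28.186861
  V(2,1) = exp(-r*dt) * [p*11.645434 + (1-p)*0.000000] = 5.580390
  V(2,2) = exp(-r*dt) * [p*0.000000 + (1-p)*0.000000] = 0.000000
  V(1,0) = exp(-r*dt) * [p*28.186861 + (1-p)*5.580390] = 16.370825
  V(1,1) = exp(-r*dt) * [p*5.580390 + (1-p)*0.000000] = 2.674074
  V(0,0) = exp(-r*dt) * [p*16.370825 + (1-p)*2.674074] = 9.217125


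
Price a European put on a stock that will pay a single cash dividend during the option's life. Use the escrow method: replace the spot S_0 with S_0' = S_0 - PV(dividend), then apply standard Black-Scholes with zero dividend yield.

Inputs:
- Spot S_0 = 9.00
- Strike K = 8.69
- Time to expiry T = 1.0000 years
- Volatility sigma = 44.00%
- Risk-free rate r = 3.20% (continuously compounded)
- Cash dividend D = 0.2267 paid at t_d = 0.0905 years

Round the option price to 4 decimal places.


PV(D) = D * exp(-r * t_d) = 0.2267 * 0.99710819 = 0.22604443
S_0' = S_0 - PV(D) = 9.0000 - 0.22604443 = 8.77395557
d1 = (ln(S_0'/K) + (r + sigma^2/2)*T) / (sigma*sqrt(T)) = 0.31457909
d2 = d1 - sigma*sqrt(T) = -0.12542091
exp(-rT) = 0.96850658
N(-d1) = 0.37654063; N(-d2) = 0.54990483
P = K * exp(-rT) * N(-d2) - S_0' * N(-d1) = 8.6900 * 0.96850658 * 0.54990483 - 8.77395557 * 0.37654063 = 1.3244

Answer: Price = 1.3244


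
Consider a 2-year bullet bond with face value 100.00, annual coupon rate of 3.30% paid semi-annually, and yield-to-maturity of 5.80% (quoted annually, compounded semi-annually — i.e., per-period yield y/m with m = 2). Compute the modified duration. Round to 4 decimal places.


Coupon per period c = face * coupon_rate / m = 1.650000
Periods per year m = 2; per-period yield y/m = 0.029000
Number of cashflows N = 4
Cashflows (t years, CF_t, discount factor 1/(1+y/m)^(m*t), PV):
  t = 0.5000: CF_t = 1.650000, DF = 0.971817, PV = 1.603499
  t = 1.0000: CF_t = 1.650000, DF = 0.944429, PV = 1.558308
  t = 1.5000: CF_t = 1.650000, DF = 0.917812, PV = 1.514390
  t = 2.0000: CF_t = 101.650000, DF = 0.891946, PV = 90.666298
Price P = sum_t PV_t = 95.342495
First compute Macaulay numerator sum_t t * PV_t:
  t * PV_t at t = 0.5000: 0.801749
  t * PV_t at t = 1.0000: 1.558308
  t * PV_t at t = 1.5000: 2.271585
  t * PV_t at t = 2.0000: 181.332596
Macaulay duration D = 185.964239 / 95.342495 = 1.950486
Modified duration = D / (1 + y/m) = 1.950486 / (1 + 0.029000) = 1.895516

Answer: Modified duration = 1.8955


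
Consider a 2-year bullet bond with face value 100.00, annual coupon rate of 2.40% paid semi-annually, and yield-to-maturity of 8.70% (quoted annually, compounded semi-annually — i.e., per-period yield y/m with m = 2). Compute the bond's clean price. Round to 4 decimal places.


Coupon per period c = face * coupon_rate / m = 1.200000
Periods per year m = 2; per-period yield y/m = 0.043500
Number of cashflows N = 4
Cashflows (t years, CF_t, discount factor 1/(1+y/m)^(m*t), PV):
  t = 0.5000: CF_t = 1.200000, DF = 0.958313, PV = 1.149976
  t = 1.0000: CF_t = 1.200000, DF = 0.918365, PV = 1.102037
  t = 1.5000: CF_t = 1.200000, DF = 0.880081, PV = 1.056097
  t = 2.0000: CF_t = 101.200000, DF = 0.843393, PV = 85.351410
Price P = sum_t PV_t = 88.659520

Answer: Price = 88.6595


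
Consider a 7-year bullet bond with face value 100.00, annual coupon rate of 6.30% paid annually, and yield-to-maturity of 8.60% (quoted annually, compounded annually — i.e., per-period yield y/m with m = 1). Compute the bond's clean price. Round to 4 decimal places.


Answer: Price = 88.2672

Derivation:
Coupon per period c = face * coupon_rate / m = 6.300000
Periods per year m = 1; per-period yield y/m = 0.086000
Number of cashflows N = 7
Cashflows (t years, CF_t, discount factor 1/(1+y/m)^(m*t), PV):
  t = 1.0000: CF_t = 6.300000, DF = 0.920810, PV = 5.801105
  t = 2.0000: CF_t = 6.300000, DF = 0.847892, PV = 5.341717
  t = 3.0000: CF_t = 6.300000, DF = 0.780747, PV = 4.918708
  t = 4.0000: CF_t = 6.300000, DF = 0.718920, PV = 4.529197
  t = 5.0000: CF_t = 6.300000, DF = 0.661989, PV = 4.170532
  t = 6.0000: CF_t = 6.300000, DF = 0.609566, PV = 3.840269
  t = 7.0000: CF_t = 106.300000, DF = 0.561295, PV = 59.665665
Price P = sum_t PV_t = 88.267194


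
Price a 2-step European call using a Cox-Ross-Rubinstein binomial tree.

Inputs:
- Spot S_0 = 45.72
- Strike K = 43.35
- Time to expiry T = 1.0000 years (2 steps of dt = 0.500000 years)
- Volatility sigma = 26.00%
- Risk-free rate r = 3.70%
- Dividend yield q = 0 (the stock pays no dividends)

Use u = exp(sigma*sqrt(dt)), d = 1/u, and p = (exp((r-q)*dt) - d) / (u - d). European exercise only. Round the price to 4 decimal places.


dt = T/N = 0.500000
u = exp(sigma*sqrt(dt)) = 1.201833; d = 1/u = 0.832062
p = (exp((r-q)*dt) - d) / (u - d) = 0.504664
Discount per step: exp(-r*dt) = 0.981670
Stock lattice S(k, i) with i counting down-moves:
  k=0: S(0,0) = 45.7200
  k=1: S(1,0) = 54.9478; S(1,1) = 38.0419
  k=2: S(2,0) = 66.0381; S(2,1) = 45.7200; S(2,2) = 31.6532
Terminal payoffs V(N, i) = max(S_T - K, 0):
  V(2,0) = 22.688068; V(2,1) = 2.370000; V(2,2) = 0.000000
Backward induction: V(k, i) = exp(-r*dt) * [p * V(k+1, i) + (1-p) * V(k+1, i+1)].
  V(1,0) = exp(-r*dt) * [p*22.688068 + (1-p)*2.370000] = 12.392400
  V(1,1) = exp(-r*dt) * [p*2.370000 + (1-p)*0.000000] = 1.174130
  V(0,0) = exp(-r*dt) * [p*12.392400 + (1-p)*1.174130] = 6.710289

Answer: Price = V(0,0) = 6.7103


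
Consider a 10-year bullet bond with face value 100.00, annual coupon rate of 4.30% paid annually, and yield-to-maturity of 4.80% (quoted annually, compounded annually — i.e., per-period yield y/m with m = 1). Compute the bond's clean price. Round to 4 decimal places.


Coupon per period c = face * coupon_rate / m = 4.300000
Periods per year m = 1; per-period yield y/m = 0.048000
Number of cashflows N = 10
Cashflows (t years, CF_t, discount factor 1/(1+y/m)^(m*t), PV):
  t = 1.0000: CF_t = 4.300000, DF = 0.954198, PV = 4.103053
  t = 2.0000: CF_t = 4.300000, DF = 0.910495, PV = 3.915127
  t = 3.0000: CF_t = 4.300000, DF = 0.868793, PV = 3.735809
  t = 4.0000: CF_t = 4.300000, DF = 0.829001, PV = 3.564703
  t = 5.0000: CF_t = 4.300000, DF = 0.791031, PV = 3.401434
  t = 6.0000: CF_t = 4.300000, DF = 0.754801, PV = 3.245643
  t = 7.0000: CF_t = 4.300000, DF = 0.720230, PV = 3.096988
  t = 8.0000: CF_t = 4.300000, DF = 0.687242, PV = 2.955141
  t = 9.0000: CF_t = 4.300000, DF = 0.655765, PV = 2.819791
  t = 10.0000: CF_t = 104.300000, DF = 0.625730, PV = 65.263668
Price P = sum_t PV_t = 96.101357

Answer: Price = 96.1014


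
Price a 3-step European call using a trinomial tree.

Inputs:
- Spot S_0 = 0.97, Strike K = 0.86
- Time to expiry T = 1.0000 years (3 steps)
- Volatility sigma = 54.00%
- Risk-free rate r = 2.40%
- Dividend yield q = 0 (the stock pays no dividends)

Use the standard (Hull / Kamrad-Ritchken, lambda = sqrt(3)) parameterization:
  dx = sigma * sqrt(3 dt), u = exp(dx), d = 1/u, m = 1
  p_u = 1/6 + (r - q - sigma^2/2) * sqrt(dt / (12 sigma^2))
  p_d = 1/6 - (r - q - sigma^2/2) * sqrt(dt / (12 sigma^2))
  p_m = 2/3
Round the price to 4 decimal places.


dt = T/N = 0.333333; dx = sigma*sqrt(3*dt) = 0.540000
u = exp(dx) = 1.716007; d = 1/u = 0.582748
p_u = 0.129074, p_m = 0.666667, p_d = 0.204259
Discount per step: exp(-r*dt) = 0.992032
Stock lattice S(k, j) with j the centered position index:
  k=0: S(0,+0) = 0.9700
  k=1: S(1,-1) = 0.5653; S(1,+0) = 0.9700; S(1,+1) = 1.6645
  k=2: S(2,-2) = 0.3294; S(2,-1) = 0.5653; S(2,+0) = 0.9700; S(2,+1) = 1.6645; S(2,+2) = 2.8563
  k=3: S(3,-3) = 0.1920; S(3,-2) = 0.3294; S(3,-1) = 0.5653; S(3,+0) = 0.9700; S(3,+1) = 1.6645; S(3,+2) = 2.8563; S(3,+3) = 4.9015
Terminal payoffs V(N, j) = max(S_T - K, 0):
  V(3,-3) = 0.000000; V(3,-2) = 0.000000; V(3,-1) = 0.000000; V(3,+0) = 0.110000; V(3,+1) = 0.804527; V(3,+2) = 1.996339; V(3,+3) = 4.041498
Backward induction: V(k, j) = exp(-r*dt) * [p_u * V(k+1, j+1) + p_m * V(k+1, j) + p_d * V(k+1, j-1)]
  V(2,-2) = exp(-r*dt) * [p_u*0.000000 + p_m*0.000000 + p_d*0.000000] = 0.000000
  V(2,-1) = exp(-r*dt) * [p_u*0.110000 + p_m*0.000000 + p_d*0.000000] = 0.014085
  V(2,+0) = exp(-r*dt) * [p_u*0.804527 + p_m*0.110000 + p_d*0.000000] = 0.175765
  V(2,+1) = exp(-r*dt) * [p_u*1.996339 + p_m*0.804527 + p_d*0.110000] = 0.809989
  V(2,+2) = exp(-r*dt) * [p_u*4.041498 + p_m*1.996339 + p_d*0.804527] = 2.000807
  V(1,-1) = exp(-r*dt) * [p_u*0.175765 + p_m*0.014085 + p_d*0.000000] = 0.031821
  V(1,+0) = exp(-r*dt) * [p_u*0.809989 + p_m*0.175765 + p_d*0.014085] = 0.222813
  V(1,+1) = exp(-r*dt) * [p_u*2.000807 + p_m*0.809989 + p_d*0.175765] = 0.827500
  V(0,+0) = exp(-r*dt) * [p_u*0.827500 + p_m*0.222813 + p_d*0.031821] = 0.259764

Answer: Price = V(0,0) = 0.2598


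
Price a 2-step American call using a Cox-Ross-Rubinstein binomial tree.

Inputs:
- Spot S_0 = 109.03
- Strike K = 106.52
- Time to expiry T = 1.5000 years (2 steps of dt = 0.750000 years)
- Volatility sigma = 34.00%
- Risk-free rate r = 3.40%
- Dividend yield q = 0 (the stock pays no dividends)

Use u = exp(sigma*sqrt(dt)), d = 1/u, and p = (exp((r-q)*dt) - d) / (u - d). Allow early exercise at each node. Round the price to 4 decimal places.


dt = T/N = 0.750000
u = exp(sigma*sqrt(dt)) = 1.342386; d = 1/u = 0.744942
p = (exp((r-q)*dt) - d) / (u - d) = 0.470146
Discount per step: exp(-r*dt) = 0.974822
Stock lattice S(k, i) with i counting down-moves:
  k=0: S(0,0) = 109.0300
  k=1: S(1,0) = 146.3603; S(1,1) = 81.2210
  k=2: S(2,0) = 196.4721; S(2,1) = 109.0300; S(2,2) = 60.5050
Terminal payoffs V(N, i) = max(S_T - K, 0):
  V(2,0) = 89.952083; V(2,1) = 2.510000; V(2,2) = 0.000000
Backward induction: V(k, i) = exp(-r*dt) * [p * V(k+1, i) + (1-p) * V(k+1, i+1)]; then take max(V_cont, immediate exercise) for American.
  V(1,0) = exp(-r*dt) * [p*89.952083 + (1-p)*2.510000] = 42.522267; exercise = 39.840347; V(1,0) = max -> 42.522267
  V(1,1) = exp(-r*dt) * [p*2.510000 + (1-p)*0.000000] = 1.150355; exercise = 0.000000; V(1,1) = max -> 1.150355
  V(0,0) = exp(-r*dt) * [p*42.522267 + (1-p)*1.150355] = 20.082497; exercise = 2.510000; V(0,0) = max -> 20.082497

Answer: Price = V(0,0) = 20.0825


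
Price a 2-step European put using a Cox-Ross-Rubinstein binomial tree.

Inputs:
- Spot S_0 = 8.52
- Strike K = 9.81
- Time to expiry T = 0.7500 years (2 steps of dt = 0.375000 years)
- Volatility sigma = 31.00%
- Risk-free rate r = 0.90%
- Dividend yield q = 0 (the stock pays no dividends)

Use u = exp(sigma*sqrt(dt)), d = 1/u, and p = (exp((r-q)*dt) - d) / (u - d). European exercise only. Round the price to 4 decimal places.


Answer: Price = V(0,0) = 1.7835

Derivation:
dt = T/N = 0.375000
u = exp(sigma*sqrt(dt)) = 1.209051; d = 1/u = 0.827095
p = (exp((r-q)*dt) - d) / (u - d) = 0.461534
Discount per step: exp(-r*dt) = 0.996631
Stock lattice S(k, i) with i counting down-moves:
  k=0: S(0,0) = 8.5200
  k=1: S(1,0) = 10.3011; S(1,1) = 7.0469
  k=2: S(2,0) = 12.4546; S(2,1) = 8.5200; S(2,2) = 5.8284
Terminal payoffs V(N, i) = max(K - S_T, 0):
  V(2,0) = 0.000000; V(2,1) = 1.290000; V(2,2) = 3.981583
Backward induction: V(k, i) = exp(-r*dt) * [p * V(k+1, i) + (1-p) * V(k+1, i+1)].
  V(1,0) = exp(-r*dt) * [p*0.000000 + (1-p)*1.290000] = 0.692281
  V(1,1) = exp(-r*dt) * [p*1.290000 + (1-p)*3.981583] = 2.730096
  V(0,0) = exp(-r*dt) * [p*0.692281 + (1-p)*2.730096] = 1.783545


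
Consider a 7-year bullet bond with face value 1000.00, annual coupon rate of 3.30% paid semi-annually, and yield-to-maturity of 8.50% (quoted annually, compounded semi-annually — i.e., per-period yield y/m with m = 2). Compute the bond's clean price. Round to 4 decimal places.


Coupon per period c = face * coupon_rate / m = 16.500000
Periods per year m = 2; per-period yield y/m = 0.042500
Number of cashflows N = 14
Cashflows (t years, CF_t, discount factor 1/(1+y/m)^(m*t), PV):
  t = 0.5000: CF_t = 16.500000, DF = 0.959233, PV = 15.827338
  t = 1.0000: CF_t = 16.500000, DF = 0.920127, PV = 15.182099
  t = 1.5000: CF_t = 16.500000, DF = 0.882616, PV = 14.563164
  t = 2.0000: CF_t = 16.500000, DF = 0.846634, PV = 13.969462
  t = 2.5000: CF_t = 16.500000, DF = 0.812119, PV = 13.399964
  t = 3.0000: CF_t = 16.500000, DF = 0.779011, PV = 12.853682
  t = 3.5000: CF_t = 16.500000, DF = 0.747253, PV = 12.329671
  t = 4.0000: CF_t = 16.500000, DF = 0.716789, PV = 11.827023
  t = 4.5000: CF_t = 16.500000, DF = 0.687568, PV = 11.344866
  t = 5.0000: CF_t = 16.500000, DF = 0.659537, PV = 10.882365
  t = 5.5000: CF_t = 16.500000, DF = 0.632650, PV = 10.438720
  t = 6.0000: CF_t = 16.500000, DF = 0.606858, PV = 10.013161
  t = 6.5000: CF_t = 16.500000, DF = 0.582118, PV = 9.604950
  t = 7.0000: CF_t = 1016.500000, DF = 0.558387, PV = 567.600137
Price P = sum_t PV_t = 729.836604

Answer: Price = 729.8366


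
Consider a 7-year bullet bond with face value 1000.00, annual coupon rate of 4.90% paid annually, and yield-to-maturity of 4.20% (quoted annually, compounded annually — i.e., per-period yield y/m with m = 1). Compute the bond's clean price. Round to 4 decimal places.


Answer: Price = 1041.7056

Derivation:
Coupon per period c = face * coupon_rate / m = 49.000000
Periods per year m = 1; per-period yield y/m = 0.042000
Number of cashflows N = 7
Cashflows (t years, CF_t, discount factor 1/(1+y/m)^(m*t), PV):
  t = 1.0000: CF_t = 49.000000, DF = 0.959693, PV = 47.024952
  t = 2.0000: CF_t = 49.000000, DF = 0.921010, PV = 45.129512
  t = 3.0000: CF_t = 49.000000, DF = 0.883887, PV = 43.310473
  t = 4.0000: CF_t = 49.000000, DF = 0.848260, PV = 41.564753
  t = 5.0000: CF_t = 49.000000, DF = 0.814069, PV = 39.889398
  t = 6.0000: CF_t = 49.000000, DF = 0.781257, PV = 38.281572
  t = 7.0000: CF_t = 1049.000000, DF = 0.749766, PV = 786.504941
Price P = sum_t PV_t = 1041.705602


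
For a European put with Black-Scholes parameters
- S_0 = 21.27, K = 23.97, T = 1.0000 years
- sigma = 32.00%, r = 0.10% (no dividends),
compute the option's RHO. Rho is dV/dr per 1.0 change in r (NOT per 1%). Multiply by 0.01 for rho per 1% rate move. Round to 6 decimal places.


d1 = -0.2103294351; d2 = -0.5303294351
phi(d1) = 0.3902148599; exp(-qT) = 1.0000000000; exp(-rT) = 0.9990004998
N(-d2) = 0.7020582292
Rho = -K*T*exp(-rT)*N(-d2) = -23.9700 * 1.0000 * 0.9990004998 * 0.7020582292 = -16.811516

Answer: Rho = -16.811516


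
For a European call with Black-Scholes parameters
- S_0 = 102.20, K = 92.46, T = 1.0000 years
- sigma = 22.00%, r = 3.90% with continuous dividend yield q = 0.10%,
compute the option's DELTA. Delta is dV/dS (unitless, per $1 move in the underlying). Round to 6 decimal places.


d1 = 0.7379798146; d2 = 0.5179798146
phi(d1) = 0.3038425509; exp(-qT) = 0.9990004998; exp(-rT) = 0.9617507091
N(d1) = 0.7697366423
Delta = exp(-qT) * N(d1) = 0.9990004998 * 0.7697366423 = 0.768967

Answer: Delta = 0.768967


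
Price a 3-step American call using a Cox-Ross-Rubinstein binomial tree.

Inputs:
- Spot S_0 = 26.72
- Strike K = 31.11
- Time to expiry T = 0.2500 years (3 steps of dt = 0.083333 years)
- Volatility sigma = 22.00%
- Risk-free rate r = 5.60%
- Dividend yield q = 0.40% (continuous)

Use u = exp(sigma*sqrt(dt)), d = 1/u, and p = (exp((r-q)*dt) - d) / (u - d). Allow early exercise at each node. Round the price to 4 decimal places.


dt = T/N = 0.083333
u = exp(sigma*sqrt(dt)) = 1.065569; d = 1/u = 0.938466
p = (exp((r-q)*dt) - d) / (u - d) = 0.518295
Discount per step: exp(-r*dt) = 0.995344
Stock lattice S(k, i) with i counting down-moves:
  k=0: S(0,0) = 26.7200
  k=1: S(1,0) = 28.4720; S(1,1) = 25.0758
  k=2: S(2,0) = 30.3389; S(2,1) = 26.7200; S(2,2) = 23.5328
  k=3: S(3,0) = 32.3281; S(3,1) = 28.4720; S(3,2) = 25.0758; S(3,3) = 22.0847
Terminal payoffs V(N, i) = max(S_T - K, 0):
  V(3,0) = 1.218136; V(3,1) = 0.000000; V(3,2) = 0.000000; V(3,3) = 0.000000
Backward induction: V(k, i) = exp(-r*dt) * [p * V(k+1, i) + (1-p) * V(k+1, i+1)]; then take max(V_cont, immediate exercise) for American.
  V(2,0) = exp(-r*dt) * [p*1.218136 + (1-p)*0.000000] = 0.628415; exercise = 0.000000; V(2,0) = max -> 0.628415
  V(2,1) = exp(-r*dt) * [p*0.000000 + (1-p)*0.000000] = 0.000000; exercise = 0.000000; V(2,1) = max -> 0.000000
  V(2,2) = exp(-r*dt) * [p*0.000000 + (1-p)*0.000000] = 0.000000; exercise = 0.000000; V(2,2) = max -> 0.000000
  V(1,0) = exp(-r*dt) * [p*0.628415 + (1-p)*0.000000] = 0.324188; exercise = 0.000000; V(1,0) = max -> 0.324188
  V(1,1) = exp(-r*dt) * [p*0.000000 + (1-p)*0.000000] = 0.000000; exercise = 0.000000; V(1,1) = max -> 0.000000
  V(0,0) = exp(-r*dt) * [p*0.324188 + (1-p)*0.000000] = 0.167243; exercise = 0.000000; V(0,0) = max -> 0.167243

Answer: Price = V(0,0) = 0.1672


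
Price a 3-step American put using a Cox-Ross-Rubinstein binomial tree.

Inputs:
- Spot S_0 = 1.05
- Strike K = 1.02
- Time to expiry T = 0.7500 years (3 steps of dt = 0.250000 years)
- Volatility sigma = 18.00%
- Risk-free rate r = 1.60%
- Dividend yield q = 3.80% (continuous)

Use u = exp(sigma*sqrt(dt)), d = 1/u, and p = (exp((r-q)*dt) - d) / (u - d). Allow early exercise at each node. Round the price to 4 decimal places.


Answer: Price = V(0,0) = 0.0609

Derivation:
dt = T/N = 0.250000
u = exp(sigma*sqrt(dt)) = 1.094174; d = 1/u = 0.913931
p = (exp((r-q)*dt) - d) / (u - d) = 0.447085
Discount per step: exp(-r*dt) = 0.996008
Stock lattice S(k, i) with i counting down-moves:
  k=0: S(0,0) = 1.0500
  k=1: S(1,0) = 1.1489; S(1,1) = 0.9596
  k=2: S(2,0) = 1.2571; S(2,1) = 1.0500; S(2,2) = 0.8770
  k=3: S(3,0) = 1.3755; S(3,1) = 1.1489; S(3,2) = 0.9596; S(3,3) = 0.8015
Terminal payoffs V(N, i) = max(K - S_T, 0):
  V(3,0) = 0.000000; V(3,1) = 0.000000; V(3,2) = 0.060372; V(3,3) = 0.218452
Backward induction: V(k, i) = exp(-r*dt) * [p * V(k+1, i) + (1-p) * V(k+1, i+1)]; then take max(V_cont, immediate exercise) for American.
  V(2,0) = exp(-r*dt) * [p*0.000000 + (1-p)*0.000000] = 0.000000; exercise = 0.000000; V(2,0) = max -> 0.000000
  V(2,1) = exp(-r*dt) * [p*0.000000 + (1-p)*0.060372] = 0.033247; exercise = 0.000000; V(2,1) = max -> 0.033247
  V(2,2) = exp(-r*dt) * [p*0.060372 + (1-p)*0.218452] = 0.147187; exercise = 0.142966; V(2,2) = max -> 0.147187
  V(1,0) = exp(-r*dt) * [p*0.000000 + (1-p)*0.033247] = 0.018310; exercise = 0.000000; V(1,0) = max -> 0.018310
  V(1,1) = exp(-r*dt) * [p*0.033247 + (1-p)*0.147187] = 0.095862; exercise = 0.060372; V(1,1) = max -> 0.095862
  V(0,0) = exp(-r*dt) * [p*0.018310 + (1-p)*0.095862] = 0.060945; exercise = 0.000000; V(0,0) = max -> 0.060945
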